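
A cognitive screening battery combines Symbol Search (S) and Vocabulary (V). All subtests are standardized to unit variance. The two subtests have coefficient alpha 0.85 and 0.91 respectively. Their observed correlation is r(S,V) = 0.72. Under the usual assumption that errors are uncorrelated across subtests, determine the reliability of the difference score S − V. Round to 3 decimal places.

0.571

Var(S−V) = 1 + 1 − 2·0.72 = 2 − 1.44 = 0.56.
With uncorrelated errors the cross-covariances are all true-score covariance, so they carry over unchanged; only the diagonal terms shrink to ρᵢσᵢ².
True-score variance = [0.85 + 0.91] − 1.44 = 1.76 − 1.44 = 0.32.
Reliability = 0.32 / 0.56 = 0.571.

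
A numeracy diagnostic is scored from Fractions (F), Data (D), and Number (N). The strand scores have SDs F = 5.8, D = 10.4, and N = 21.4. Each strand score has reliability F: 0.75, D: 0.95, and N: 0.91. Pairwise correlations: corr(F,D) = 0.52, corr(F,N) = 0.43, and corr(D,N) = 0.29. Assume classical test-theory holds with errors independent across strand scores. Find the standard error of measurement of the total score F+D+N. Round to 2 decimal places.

Var(total) = 599.76 + 298.561 = 898.321.
True-score variance = 544.726 + 298.561 = 843.286, so reliability = 0.9387.
Error variance = 898.321 − 843.286 = 55.0344; SEM = √55.0344 = 7.42.

7.42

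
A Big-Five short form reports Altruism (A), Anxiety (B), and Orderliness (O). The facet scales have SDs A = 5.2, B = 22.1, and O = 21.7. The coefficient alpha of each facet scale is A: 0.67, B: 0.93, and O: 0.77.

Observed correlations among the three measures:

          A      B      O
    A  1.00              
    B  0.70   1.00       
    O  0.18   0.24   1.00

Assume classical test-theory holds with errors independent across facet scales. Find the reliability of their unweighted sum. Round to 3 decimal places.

Var(A+B+O) = 5.2² + 22.1² + 21.7² + 2·[5.2·22.1·0.70 + 5.2·21.7·0.18 + 22.1·21.7·0.24] = 986.34 + 431.704 = 1418.04.
Because errors are independent across components, Cov(Tᵢ,Tⱼ) = Cov(Xᵢ,Xⱼ); the off-diagonal part of the true-score variance is the same as above.
True-score variance = [5.2²·0.67 + 22.1²·0.93 + 21.7²·0.77] + 431.704 = 834.923 + 431.704 = 1266.63.
Reliability = 1266.63 / 1418.04 = 0.893.

0.893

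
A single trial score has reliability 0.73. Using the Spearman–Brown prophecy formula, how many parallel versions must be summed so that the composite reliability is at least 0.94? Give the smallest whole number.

k ≥ ρ*(1−ρ₁)/(ρ₁(1−ρ*)) = 0.94·0.27 / (0.73·0.06) = 5.795.
Smallest integer k = 6.

6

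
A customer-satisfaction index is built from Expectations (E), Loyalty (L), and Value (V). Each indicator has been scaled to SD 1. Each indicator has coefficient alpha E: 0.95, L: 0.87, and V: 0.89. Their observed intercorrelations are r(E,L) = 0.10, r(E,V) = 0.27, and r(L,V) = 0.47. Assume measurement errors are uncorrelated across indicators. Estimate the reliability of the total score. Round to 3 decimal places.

Var(E+L+V) = 3 + 2·[0.10 + 0.27 + 0.47] = 3 + 1.68 = 4.68.
With uncorrelated errors the cross-covariances are all true-score covariance, so they carry over unchanged; only the diagonal terms shrink to ρᵢσᵢ².
True-score variance = [0.95 + 0.87 + 0.89] + 1.68 = 2.71 + 1.68 = 4.39.
Reliability = 4.39 / 4.68 = 0.938.

0.938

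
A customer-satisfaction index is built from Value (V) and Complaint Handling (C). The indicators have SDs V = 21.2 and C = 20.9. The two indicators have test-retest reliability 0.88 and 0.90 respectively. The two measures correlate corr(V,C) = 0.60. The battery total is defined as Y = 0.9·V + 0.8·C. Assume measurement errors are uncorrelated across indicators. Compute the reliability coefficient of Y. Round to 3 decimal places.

0.930

Var(Y) = 0.9²·21.2² + 0.8²·20.9² + 2·[0.72·21.2·20.9·0.60] = 643.605 + 382.821 = 1026.43.
Because errors are independent across components, Cov(Tᵢ,Tⱼ) = Cov(Xᵢ,Xⱼ); the off-diagonal part of the true-score variance is the same as above.
True-score variance = [0.9²·21.2²·0.88 + 0.8²·20.9²·0.90] + 382.821 = 571.963 + 382.821 = 954.785.
Reliability = 954.785 / 1026.43 = 0.930.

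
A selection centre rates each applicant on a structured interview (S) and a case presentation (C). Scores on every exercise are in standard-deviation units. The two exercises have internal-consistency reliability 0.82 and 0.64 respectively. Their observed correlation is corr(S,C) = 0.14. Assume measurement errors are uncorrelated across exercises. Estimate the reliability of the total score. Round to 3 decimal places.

Var(S+C) = 2 + 2·[0.14] = 2 + 0.28 = 2.28.
With uncorrelated errors the cross-covariances are all true-score covariance, so they carry over unchanged; only the diagonal terms shrink to ρᵢσᵢ².
True-score variance = [0.82 + 0.64] + 0.28 = 1.46 + 0.28 = 1.74.
Reliability = 1.74 / 2.28 = 0.763.

0.763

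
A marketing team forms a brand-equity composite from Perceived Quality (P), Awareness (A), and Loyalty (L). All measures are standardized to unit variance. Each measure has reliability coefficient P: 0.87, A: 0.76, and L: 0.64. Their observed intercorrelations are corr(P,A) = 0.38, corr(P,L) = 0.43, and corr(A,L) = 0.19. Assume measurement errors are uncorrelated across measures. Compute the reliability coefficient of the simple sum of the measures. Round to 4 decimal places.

0.8540

Var(P+A+L) = 3 + 2·[0.38 + 0.43 + 0.19] = 3 + 2 = 5.
With uncorrelated errors the cross-covariances are all true-score covariance, so they carry over unchanged; only the diagonal terms shrink to ρᵢσᵢ².
True-score variance = [0.87 + 0.76 + 0.64] + 2 = 2.27 + 2 = 4.27.
Reliability = 4.27 / 5 = 0.8540.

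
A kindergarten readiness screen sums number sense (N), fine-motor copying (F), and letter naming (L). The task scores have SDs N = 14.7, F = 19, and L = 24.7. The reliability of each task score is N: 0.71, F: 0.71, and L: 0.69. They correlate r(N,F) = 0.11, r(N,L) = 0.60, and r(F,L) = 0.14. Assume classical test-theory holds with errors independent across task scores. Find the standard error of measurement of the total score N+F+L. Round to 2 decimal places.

Var(total) = 1187.18 + 628.558 = 1815.74.
True-score variance = 830.696 + 628.558 = 1459.25, so reliability = 0.8037.
Error variance = 1815.74 − 1459.25 = 356.484; SEM = √356.484 = 18.88.

18.88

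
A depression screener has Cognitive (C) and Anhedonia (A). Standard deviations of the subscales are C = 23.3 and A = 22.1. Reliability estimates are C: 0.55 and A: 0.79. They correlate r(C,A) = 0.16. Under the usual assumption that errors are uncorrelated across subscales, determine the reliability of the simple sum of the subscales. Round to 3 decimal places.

0.710

Var(C+A) = 23.3² + 22.1² + 2·[23.3·22.1·0.16] = 1031.3 + 164.778 = 1196.08.
Because errors are independent across components, Cov(Tᵢ,Tⱼ) = Cov(Xᵢ,Xⱼ); the off-diagonal part of the true-score variance is the same as above.
True-score variance = [23.3²·0.55 + 22.1²·0.79] + 164.778 = 684.433 + 164.778 = 849.211.
Reliability = 849.211 / 1196.08 = 0.710.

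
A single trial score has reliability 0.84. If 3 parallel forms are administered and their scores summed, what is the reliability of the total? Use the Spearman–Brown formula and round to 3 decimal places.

ρ_k = kρ / (1 + (k−1)ρ) = 3·0.84 / (1 + 2·0.84) = 2.520 / 2.680 = 0.940.

0.940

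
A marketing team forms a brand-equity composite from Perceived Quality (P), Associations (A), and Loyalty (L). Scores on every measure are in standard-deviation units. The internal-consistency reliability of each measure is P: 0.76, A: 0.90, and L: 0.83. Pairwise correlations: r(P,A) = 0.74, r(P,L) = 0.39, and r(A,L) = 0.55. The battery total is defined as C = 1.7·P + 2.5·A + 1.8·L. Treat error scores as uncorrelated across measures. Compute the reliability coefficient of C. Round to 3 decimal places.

0.928

Var(C) = 1.7² + 2.5² + 1.8² + 2·[4.25·0.74 + 3.06·0.39 + 4.5·0.55] = 12.38 + 13.6268 = 26.0068.
Under uncorrelated errors the observed covariances equal the true-score covariances, so only the own-variance terms attenuate.
True-score variance = [1.7²·0.76 + 2.5²·0.90 + 1.8²·0.83] + 13.6268 = 10.5106 + 13.6268 = 24.1374.
Reliability = 24.1374 / 26.0068 = 0.928.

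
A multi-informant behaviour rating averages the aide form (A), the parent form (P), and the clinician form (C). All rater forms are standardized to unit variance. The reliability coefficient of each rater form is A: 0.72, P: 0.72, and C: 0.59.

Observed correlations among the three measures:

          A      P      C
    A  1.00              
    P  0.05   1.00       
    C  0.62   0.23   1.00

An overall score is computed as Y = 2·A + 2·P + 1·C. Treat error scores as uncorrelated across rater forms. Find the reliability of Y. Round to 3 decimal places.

Var(Y) = 2² + 2² + 1 + 2·[4·0.05 + 2·0.62 + 2·0.23] = 9 + 3.8 = 12.8.
Under uncorrelated errors the observed covariances equal the true-score covariances, so only the own-variance terms attenuate.
True-score variance = [2²·0.72 + 2²·0.72 + 0.59] + 3.8 = 6.35 + 3.8 = 10.15.
Reliability = 10.15 / 12.8 = 0.793.

0.793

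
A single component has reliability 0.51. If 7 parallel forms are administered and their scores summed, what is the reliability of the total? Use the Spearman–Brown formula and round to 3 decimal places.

ρ_k = kρ / (1 + (k−1)ρ) = 7·0.51 / (1 + 6·0.51) = 3.570 / 4.060 = 0.879.

0.879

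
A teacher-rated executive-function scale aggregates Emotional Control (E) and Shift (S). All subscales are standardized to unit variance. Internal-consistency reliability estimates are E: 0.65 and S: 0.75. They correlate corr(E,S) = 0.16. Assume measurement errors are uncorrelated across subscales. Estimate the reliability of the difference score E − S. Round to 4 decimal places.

Var(E−S) = 1 + 1 − 2·0.16 = 2 − 0.32 = 1.68.
Because errors are independent across components, Cov(Tᵢ,Tⱼ) = Cov(Xᵢ,Xⱼ); the off-diagonal part of the true-score variance is the same as above.
True-score variance = [0.65 + 0.75] − 0.32 = 1.4 − 0.32 = 1.08.
Reliability = 1.08 / 1.68 = 0.6429.

0.6429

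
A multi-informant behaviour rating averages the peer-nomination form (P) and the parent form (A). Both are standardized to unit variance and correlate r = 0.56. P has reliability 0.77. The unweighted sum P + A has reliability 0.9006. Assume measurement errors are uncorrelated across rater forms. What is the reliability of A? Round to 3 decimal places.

0.920

Var(P+A) = 2 + 2·0.56 = 3.120.
True-score variance = ρ_P + ρ_A + 2·0.56, so 0.9006 = (0.77 + ρ_A + 1.12) / 3.120.
ρ_A = 0.9006·3.120 − 0.77 − 1.12 = 0.920.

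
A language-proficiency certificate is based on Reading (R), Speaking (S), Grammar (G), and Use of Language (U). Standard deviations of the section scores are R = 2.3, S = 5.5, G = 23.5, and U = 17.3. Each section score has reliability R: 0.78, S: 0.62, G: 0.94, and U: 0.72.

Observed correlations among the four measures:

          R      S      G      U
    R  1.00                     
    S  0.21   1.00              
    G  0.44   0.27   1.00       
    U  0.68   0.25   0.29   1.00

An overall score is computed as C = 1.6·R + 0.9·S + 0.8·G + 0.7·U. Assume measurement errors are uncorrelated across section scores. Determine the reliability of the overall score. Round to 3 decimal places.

0.915

Var(C) = 1.6²·2.3² + 0.9²·5.5² + 0.8²·23.5² + 0.7²·17.3² + 2·[1.44·2.3·5.5·0.21 + 1.28·2.3·23.5·0.44 + 1.12·2.3·17.3·0.68 + 0.72·5.5·23.5·0.27 + 0.63·5.5·17.3·0.25 + 0.56·23.5·17.3·0.29] = 538.137 + 341.413 = 879.55.
Under uncorrelated errors the observed covariances equal the true-score covariances, so only the own-variance terms attenuate.
True-score variance = [1.6²·2.3²·0.78 + 0.9²·5.5²·0.62 + 0.8²·23.5²·0.94 + 0.7²·17.3²·0.72] + 341.413 = 463.578 + 341.413 = 804.991.
Reliability = 804.991 / 879.55 = 0.915.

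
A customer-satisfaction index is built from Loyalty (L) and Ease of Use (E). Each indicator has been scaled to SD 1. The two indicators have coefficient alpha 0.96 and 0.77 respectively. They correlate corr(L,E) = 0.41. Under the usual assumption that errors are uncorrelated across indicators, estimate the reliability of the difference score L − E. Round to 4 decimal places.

0.7712

Var(L−E) = 1 + 1 − 2·0.41 = 2 − 0.82 = 1.18.
Because errors are independent across components, Cov(Tᵢ,Tⱼ) = Cov(Xᵢ,Xⱼ); the off-diagonal part of the true-score variance is the same as above.
True-score variance = [0.96 + 0.77] − 0.82 = 1.73 − 0.82 = 0.91.
Reliability = 0.91 / 1.18 = 0.7712.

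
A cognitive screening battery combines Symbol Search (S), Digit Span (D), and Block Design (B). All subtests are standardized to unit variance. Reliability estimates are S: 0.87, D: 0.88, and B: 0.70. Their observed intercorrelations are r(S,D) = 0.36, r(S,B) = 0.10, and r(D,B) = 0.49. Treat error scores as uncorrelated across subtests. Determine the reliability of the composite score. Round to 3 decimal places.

0.888

Var(S+D+B) = 3 + 2·[0.36 + 0.10 + 0.49] = 3 + 1.9 = 4.9.
With uncorrelated errors the cross-covariances are all true-score covariance, so they carry over unchanged; only the diagonal terms shrink to ρᵢσᵢ².
True-score variance = [0.87 + 0.88 + 0.70] + 1.9 = 2.45 + 1.9 = 4.35.
Reliability = 4.35 / 4.9 = 0.888.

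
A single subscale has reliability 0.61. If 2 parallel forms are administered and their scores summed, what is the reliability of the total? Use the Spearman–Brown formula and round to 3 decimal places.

0.758

ρ_k = kρ / (1 + (k−1)ρ) = 2·0.61 / (1 + 1·0.61) = 1.220 / 1.610 = 0.758.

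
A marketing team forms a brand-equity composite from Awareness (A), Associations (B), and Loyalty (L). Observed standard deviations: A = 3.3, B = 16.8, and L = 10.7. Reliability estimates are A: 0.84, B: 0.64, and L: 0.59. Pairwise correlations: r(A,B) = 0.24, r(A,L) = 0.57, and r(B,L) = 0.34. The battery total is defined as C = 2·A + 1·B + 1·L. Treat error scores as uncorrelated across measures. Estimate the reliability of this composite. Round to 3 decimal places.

Var(C) = 2²·3.3² + 16.8² + 10.7² + 2·[2·3.3·16.8·0.24 + 2·3.3·10.7·0.57 + 16.8·10.7·0.34] = 440.29 + 255.966 = 696.256.
Because errors are independent across components, Cov(Tᵢ,Tⱼ) = Cov(Xᵢ,Xⱼ); the off-diagonal part of the true-score variance is the same as above.
True-score variance = [2²·3.3²·0.84 + 16.8²·0.64 + 10.7²·0.59] + 255.966 = 284.773 + 255.966 = 540.739.
Reliability = 540.739 / 696.256 = 0.777.

0.777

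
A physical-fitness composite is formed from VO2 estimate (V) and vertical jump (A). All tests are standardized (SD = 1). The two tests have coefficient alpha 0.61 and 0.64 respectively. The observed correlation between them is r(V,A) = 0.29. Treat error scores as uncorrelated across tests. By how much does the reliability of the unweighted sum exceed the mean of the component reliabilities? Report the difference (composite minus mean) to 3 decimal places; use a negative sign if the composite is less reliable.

0.084

Var(sum) = 2 + 0.58 = 2.58; true-score variance = 1.25 + 0.58 = 1.83; composite reliability = 0.7093.
Mean component reliability = 0.6250.
Difference = 0.7093 − 0.6250 = 0.084.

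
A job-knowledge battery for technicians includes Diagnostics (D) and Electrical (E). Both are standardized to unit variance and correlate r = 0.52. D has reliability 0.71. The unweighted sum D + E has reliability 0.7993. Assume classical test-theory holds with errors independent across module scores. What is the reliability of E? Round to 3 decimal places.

Var(D+E) = 2 + 2·0.52 = 3.040.
True-score variance = ρ_D + ρ_E + 2·0.52, so 0.7993 = (0.71 + ρ_E + 1.04) / 3.040.
ρ_E = 0.7993·3.040 − 0.71 − 1.04 = 0.680.

0.680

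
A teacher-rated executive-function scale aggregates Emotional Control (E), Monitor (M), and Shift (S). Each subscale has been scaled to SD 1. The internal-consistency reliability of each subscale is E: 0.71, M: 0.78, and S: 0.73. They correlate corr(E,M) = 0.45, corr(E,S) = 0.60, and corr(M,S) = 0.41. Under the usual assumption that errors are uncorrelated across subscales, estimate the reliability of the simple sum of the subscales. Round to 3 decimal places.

0.868

Var(E+M+S) = 3 + 2·[0.45 + 0.60 + 0.41] = 3 + 2.92 = 5.92.
Because errors are independent across components, Cov(Tᵢ,Tⱼ) = Cov(Xᵢ,Xⱼ); the off-diagonal part of the true-score variance is the same as above.
True-score variance = [0.71 + 0.78 + 0.73] + 2.92 = 2.22 + 2.92 = 5.14.
Reliability = 5.14 / 5.92 = 0.868.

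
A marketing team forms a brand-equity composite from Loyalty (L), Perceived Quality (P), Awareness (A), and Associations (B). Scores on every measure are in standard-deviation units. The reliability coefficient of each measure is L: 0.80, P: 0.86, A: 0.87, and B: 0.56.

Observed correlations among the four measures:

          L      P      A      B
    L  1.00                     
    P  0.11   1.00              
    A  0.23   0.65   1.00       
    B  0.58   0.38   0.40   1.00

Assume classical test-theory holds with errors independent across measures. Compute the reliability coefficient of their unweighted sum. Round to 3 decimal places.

Var(L+P+A+B) = 4 + 2·[0.11 + 0.23 + 0.58 + 0.65 + 0.38 + 0.40] = 4 + 4.7 = 8.7.
Under uncorrelated errors the observed covariances equal the true-score covariances, so only the own-variance terms attenuate.
True-score variance = [0.80 + 0.86 + 0.87 + 0.56] + 4.7 = 3.09 + 4.7 = 7.79.
Reliability = 7.79 / 8.7 = 0.895.

0.895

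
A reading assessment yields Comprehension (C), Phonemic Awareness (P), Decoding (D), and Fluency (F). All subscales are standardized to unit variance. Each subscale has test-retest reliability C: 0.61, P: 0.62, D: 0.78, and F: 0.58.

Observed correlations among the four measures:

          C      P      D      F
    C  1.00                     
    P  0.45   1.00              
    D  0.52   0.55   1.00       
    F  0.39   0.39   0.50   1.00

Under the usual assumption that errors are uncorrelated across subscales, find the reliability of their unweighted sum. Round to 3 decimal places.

0.853

Var(C+P+D+F) = 4 + 2·[0.45 + 0.52 + 0.39 + 0.55 + 0.39 + 0.50] = 4 + 5.6 = 9.6.
With uncorrelated errors the cross-covariances are all true-score covariance, so they carry over unchanged; only the diagonal terms shrink to ρᵢσᵢ².
True-score variance = [0.61 + 0.62 + 0.78 + 0.58] + 5.6 = 2.59 + 5.6 = 8.19.
Reliability = 8.19 / 9.6 = 0.853.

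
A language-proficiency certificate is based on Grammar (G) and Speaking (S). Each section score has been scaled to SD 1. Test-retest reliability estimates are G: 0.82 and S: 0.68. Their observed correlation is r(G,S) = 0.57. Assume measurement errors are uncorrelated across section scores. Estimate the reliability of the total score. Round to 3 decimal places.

Var(G+S) = 2 + 2·[0.57] = 2 + 1.14 = 3.14.
With uncorrelated errors the cross-covariances are all true-score covariance, so they carry over unchanged; only the diagonal terms shrink to ρᵢσᵢ².
True-score variance = [0.82 + 0.68] + 1.14 = 1.5 + 1.14 = 2.64.
Reliability = 2.64 / 3.14 = 0.841.

0.841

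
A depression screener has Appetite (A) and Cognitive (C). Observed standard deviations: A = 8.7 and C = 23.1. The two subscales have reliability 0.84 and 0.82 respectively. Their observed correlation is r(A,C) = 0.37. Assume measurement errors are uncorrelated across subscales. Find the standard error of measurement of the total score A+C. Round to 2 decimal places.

10.40

Var(total) = 609.3 + 148.718 = 758.018.
True-score variance = 501.14 + 148.718 = 649.858, so reliability = 0.8573.
Error variance = 758.018 − 649.858 = 108.16; SEM = √108.16 = 10.40.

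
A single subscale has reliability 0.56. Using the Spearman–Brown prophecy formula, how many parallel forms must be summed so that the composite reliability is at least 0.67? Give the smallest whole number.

2

k ≥ ρ*(1−ρ₁)/(ρ₁(1−ρ*)) = 0.67·0.44 / (0.56·0.33) = 1.595.
Smallest integer k = 2.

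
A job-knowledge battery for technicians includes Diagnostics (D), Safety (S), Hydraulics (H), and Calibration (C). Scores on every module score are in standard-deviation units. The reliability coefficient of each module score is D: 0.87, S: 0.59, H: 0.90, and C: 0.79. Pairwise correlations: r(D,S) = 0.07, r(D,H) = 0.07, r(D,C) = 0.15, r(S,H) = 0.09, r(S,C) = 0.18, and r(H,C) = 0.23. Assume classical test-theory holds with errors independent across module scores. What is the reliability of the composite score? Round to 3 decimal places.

Var(D+S+H+C) = 4 + 2·[0.07 + 0.07 + 0.15 + 0.09 + 0.18 + 0.23] = 4 + 1.58 = 5.58.
Under uncorrelated errors the observed covariances equal the true-score covariances, so only the own-variance terms attenuate.
True-score variance = [0.87 + 0.59 + 0.90 + 0.79] + 1.58 = 3.15 + 1.58 = 4.73.
Reliability = 4.73 / 5.58 = 0.848.

0.848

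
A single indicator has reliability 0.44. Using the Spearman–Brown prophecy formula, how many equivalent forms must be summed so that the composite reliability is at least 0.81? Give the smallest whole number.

k ≥ ρ*(1−ρ₁)/(ρ₁(1−ρ*)) = 0.81·0.56 / (0.44·0.19) = 5.426.
Smallest integer k = 6.

6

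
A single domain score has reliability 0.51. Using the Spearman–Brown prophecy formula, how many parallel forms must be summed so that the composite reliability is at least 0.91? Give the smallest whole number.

10

k ≥ ρ*(1−ρ₁)/(ρ₁(1−ρ*)) = 0.91·0.49 / (0.51·0.09) = 9.715.
Smallest integer k = 10.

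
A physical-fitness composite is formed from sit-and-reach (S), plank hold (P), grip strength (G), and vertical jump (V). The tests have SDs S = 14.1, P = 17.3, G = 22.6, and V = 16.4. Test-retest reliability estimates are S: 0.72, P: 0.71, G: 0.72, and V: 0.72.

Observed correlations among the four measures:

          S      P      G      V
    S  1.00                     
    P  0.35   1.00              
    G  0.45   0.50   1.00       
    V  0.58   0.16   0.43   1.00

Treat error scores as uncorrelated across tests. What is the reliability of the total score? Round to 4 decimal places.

0.8713

Var(S+P+G+V) = 14.1² + 17.3² + 22.6² + 16.4² + 2·[14.1·17.3·0.35 + 14.1·22.6·0.45 + 14.1·16.4·0.58 + 17.3·22.6·0.50 + 17.3·16.4·0.16 + 22.6·16.4·0.43] = 1277.82 + 1526.3 = 2804.12.
Because errors are independent across components, Cov(Tᵢ,Tⱼ) = Cov(Xᵢ,Xⱼ); the off-diagonal part of the true-score variance is the same as above.
True-score variance = [14.1²·0.72 + 17.3²·0.71 + 22.6²·0.72 + 16.4²·0.72] + 1526.3 = 917.038 + 1526.3 = 2443.34.
Reliability = 2443.34 / 2804.12 = 0.8713.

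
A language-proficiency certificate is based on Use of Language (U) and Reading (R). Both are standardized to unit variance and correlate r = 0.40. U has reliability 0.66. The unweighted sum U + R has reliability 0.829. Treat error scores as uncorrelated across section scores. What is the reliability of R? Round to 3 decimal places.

0.861

Var(U+R) = 2 + 2·0.40 = 2.800.
True-score variance = ρ_U + ρ_R + 2·0.40, so 0.829 = (0.66 + ρ_R + 0.80) / 2.800.
ρ_R = 0.829·2.800 − 0.66 − 0.80 = 0.861.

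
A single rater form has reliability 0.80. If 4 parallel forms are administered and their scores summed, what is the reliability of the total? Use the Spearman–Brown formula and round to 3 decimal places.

0.941

ρ_k = kρ / (1 + (k−1)ρ) = 4·0.80 / (1 + 3·0.80) = 3.200 / 3.400 = 0.941.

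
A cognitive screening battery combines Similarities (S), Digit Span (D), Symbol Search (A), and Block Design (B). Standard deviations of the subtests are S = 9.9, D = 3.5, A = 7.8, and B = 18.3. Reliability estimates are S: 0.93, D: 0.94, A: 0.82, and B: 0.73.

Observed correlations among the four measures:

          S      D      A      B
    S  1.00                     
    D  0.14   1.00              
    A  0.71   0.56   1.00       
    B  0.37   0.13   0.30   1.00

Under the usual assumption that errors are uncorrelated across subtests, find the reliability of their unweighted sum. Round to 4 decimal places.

0.8779

Var(S+D+A+B) = 9.9² + 3.5² + 7.8² + 18.3² + 2·[9.9·3.5·0.14 + 9.9·7.8·0.71 + 9.9·18.3·0.37 + 3.5·7.8·0.56 + 3.5·18.3·0.13 + 7.8·18.3·0.30] = 505.99 + 386.293 = 892.283.
With uncorrelated errors the cross-covariances are all true-score covariance, so they carry over unchanged; only the diagonal terms shrink to ρᵢσᵢ².
True-score variance = [9.9²·0.93 + 3.5²·0.94 + 7.8²·0.82 + 18.3²·0.73] + 386.293 = 397.023 + 386.293 = 783.316.
Reliability = 783.316 / 892.283 = 0.8779.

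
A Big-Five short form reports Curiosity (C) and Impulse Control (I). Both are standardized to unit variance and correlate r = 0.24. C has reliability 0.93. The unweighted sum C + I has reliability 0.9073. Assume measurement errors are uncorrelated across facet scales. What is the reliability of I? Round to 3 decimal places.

0.840

Var(C+I) = 2 + 2·0.24 = 2.480.
True-score variance = ρ_C + ρ_I + 2·0.24, so 0.9073 = (0.93 + ρ_I + 0.48) / 2.480.
ρ_I = 0.9073·2.480 − 0.93 − 0.48 = 0.840.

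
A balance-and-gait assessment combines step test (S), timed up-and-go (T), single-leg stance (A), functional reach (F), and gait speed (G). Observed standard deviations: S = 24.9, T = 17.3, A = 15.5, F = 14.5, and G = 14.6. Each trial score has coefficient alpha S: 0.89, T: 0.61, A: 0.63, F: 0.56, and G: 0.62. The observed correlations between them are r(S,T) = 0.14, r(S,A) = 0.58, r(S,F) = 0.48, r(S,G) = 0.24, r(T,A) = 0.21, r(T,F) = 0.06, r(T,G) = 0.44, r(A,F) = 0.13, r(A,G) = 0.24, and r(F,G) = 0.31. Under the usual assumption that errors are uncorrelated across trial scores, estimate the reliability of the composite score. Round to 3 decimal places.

0.866

Var(S+T+A+F+G) = 24.9² + 17.3² + 15.5² + 14.5² + 14.6² + 2·[24.9·17.3·0.14 + 24.9·15.5·0.58 + 24.9·14.5·0.48 + 24.9·14.6·0.24 + 17.3·15.5·0.21 + 17.3·14.5·0.06 + 17.3·14.6·0.44 + 15.5·14.5·0.13 + 15.5·14.6·0.24 + 14.5·14.6·0.31] = 1582.96 + 1752.73 = 3335.69.
Because errors are independent across components, Cov(Tᵢ,Tⱼ) = Cov(Xᵢ,Xⱼ); the off-diagonal part of the true-score variance is the same as above.
True-score variance = [24.9²·0.89 + 17.3²·0.61 + 15.5²·0.63 + 14.5²·0.56 + 14.6²·0.62] + 1752.73 = 1135.63 + 1752.73 = 2888.37.
Reliability = 2888.37 / 3335.69 = 0.866.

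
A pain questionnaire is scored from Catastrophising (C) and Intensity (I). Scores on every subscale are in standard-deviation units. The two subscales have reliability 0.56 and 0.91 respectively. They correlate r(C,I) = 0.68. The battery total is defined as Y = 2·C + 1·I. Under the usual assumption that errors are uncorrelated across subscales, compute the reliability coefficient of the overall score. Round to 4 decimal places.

Var(Y) = 2² + 1 + 2·[2·0.68] = 5 + 2.72 = 7.72.
Because errors are independent across components, Cov(Tᵢ,Tⱼ) = Cov(Xᵢ,Xⱼ); the off-diagonal part of the true-score variance is the same as above.
True-score variance = [2²·0.56 + 0.91] + 2.72 = 3.15 + 2.72 = 5.87.
Reliability = 5.87 / 7.72 = 0.7604.

0.7604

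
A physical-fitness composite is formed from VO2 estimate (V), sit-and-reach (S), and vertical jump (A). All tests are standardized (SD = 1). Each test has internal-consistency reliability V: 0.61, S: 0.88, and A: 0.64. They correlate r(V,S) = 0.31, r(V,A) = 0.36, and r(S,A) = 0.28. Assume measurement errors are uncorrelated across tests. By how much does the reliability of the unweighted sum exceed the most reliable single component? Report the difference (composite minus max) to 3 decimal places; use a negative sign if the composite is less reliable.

Var(sum) = 3 + 1.9 = 4.9; true-score variance = 2.13 + 1.9 = 4.03; composite reliability = 0.8224.
Max component reliability = 0.8800.
Difference = 0.8224 − 0.8800 = -0.058.

-0.058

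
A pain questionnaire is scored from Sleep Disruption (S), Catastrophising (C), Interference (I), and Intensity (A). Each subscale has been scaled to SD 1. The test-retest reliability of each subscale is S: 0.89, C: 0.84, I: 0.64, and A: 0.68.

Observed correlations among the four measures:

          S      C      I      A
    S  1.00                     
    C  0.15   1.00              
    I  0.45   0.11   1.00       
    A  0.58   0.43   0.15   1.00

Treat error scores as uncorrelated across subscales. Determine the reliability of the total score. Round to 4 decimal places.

0.8773

Var(S+C+I+A) = 4 + 2·[0.15 + 0.45 + 0.58 + 0.11 + 0.43 + 0.15] = 4 + 3.74 = 7.74.
Because errors are independent across components, Cov(Tᵢ,Tⱼ) = Cov(Xᵢ,Xⱼ); the off-diagonal part of the true-score variance is the same as above.
True-score variance = [0.89 + 0.84 + 0.64 + 0.68] + 3.74 = 3.05 + 3.74 = 6.79.
Reliability = 6.79 / 7.74 = 0.8773.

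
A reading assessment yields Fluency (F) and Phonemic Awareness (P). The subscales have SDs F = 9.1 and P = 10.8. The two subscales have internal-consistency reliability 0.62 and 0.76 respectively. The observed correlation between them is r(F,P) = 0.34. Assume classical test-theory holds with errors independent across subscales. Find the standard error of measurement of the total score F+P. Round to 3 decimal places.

7.711

Var(total) = 199.45 + 66.8304 = 266.28.
True-score variance = 139.989 + 66.8304 = 206.819, so reliability = 0.7767.
Error variance = 266.28 − 206.819 = 59.4614; SEM = √59.4614 = 7.711.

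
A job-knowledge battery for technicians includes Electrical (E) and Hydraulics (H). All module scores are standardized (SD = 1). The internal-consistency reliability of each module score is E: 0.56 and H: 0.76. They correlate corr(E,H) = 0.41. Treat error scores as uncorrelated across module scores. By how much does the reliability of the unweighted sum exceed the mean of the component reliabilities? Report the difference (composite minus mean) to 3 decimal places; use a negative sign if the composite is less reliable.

0.099

Var(sum) = 2 + 0.82 = 2.82; true-score variance = 1.32 + 0.82 = 2.14; composite reliability = 0.7589.
Mean component reliability = 0.6600.
Difference = 0.7589 − 0.6600 = 0.099.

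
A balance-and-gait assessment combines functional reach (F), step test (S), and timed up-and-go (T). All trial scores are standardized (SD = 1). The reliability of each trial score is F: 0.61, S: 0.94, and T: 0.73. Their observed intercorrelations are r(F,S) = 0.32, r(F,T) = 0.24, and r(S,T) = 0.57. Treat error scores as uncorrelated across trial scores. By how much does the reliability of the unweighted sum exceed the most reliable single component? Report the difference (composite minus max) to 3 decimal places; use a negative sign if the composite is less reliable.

Var(sum) = 3 + 2.26 = 5.26; true-score variance = 2.28 + 2.26 = 4.54; composite reliability = 0.8631.
Max component reliability = 0.9400.
Difference = 0.8631 − 0.9400 = -0.077.

-0.077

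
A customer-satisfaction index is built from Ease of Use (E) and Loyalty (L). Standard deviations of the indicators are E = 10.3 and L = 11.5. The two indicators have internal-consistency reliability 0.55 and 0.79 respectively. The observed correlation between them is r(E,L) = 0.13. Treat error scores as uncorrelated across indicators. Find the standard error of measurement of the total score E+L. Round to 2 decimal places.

8.69

Var(total) = 238.34 + 30.797 = 269.137.
True-score variance = 162.827 + 30.797 = 193.624, so reliability = 0.7194.
Error variance = 269.137 − 193.624 = 75.513; SEM = √75.513 = 8.69.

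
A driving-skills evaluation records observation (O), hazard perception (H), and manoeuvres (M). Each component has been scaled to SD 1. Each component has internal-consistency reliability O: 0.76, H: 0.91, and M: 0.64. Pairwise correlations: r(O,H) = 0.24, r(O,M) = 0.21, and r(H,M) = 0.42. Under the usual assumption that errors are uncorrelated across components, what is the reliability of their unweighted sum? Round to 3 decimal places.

Var(O+H+M) = 3 + 2·[0.24 + 0.21 + 0.42] = 3 + 1.74 = 4.74.
Under uncorrelated errors the observed covariances equal the true-score covariances, so only the own-variance terms attenuate.
True-score variance = [0.76 + 0.91 + 0.64] + 1.74 = 2.31 + 1.74 = 4.05.
Reliability = 4.05 / 4.74 = 0.854.

0.854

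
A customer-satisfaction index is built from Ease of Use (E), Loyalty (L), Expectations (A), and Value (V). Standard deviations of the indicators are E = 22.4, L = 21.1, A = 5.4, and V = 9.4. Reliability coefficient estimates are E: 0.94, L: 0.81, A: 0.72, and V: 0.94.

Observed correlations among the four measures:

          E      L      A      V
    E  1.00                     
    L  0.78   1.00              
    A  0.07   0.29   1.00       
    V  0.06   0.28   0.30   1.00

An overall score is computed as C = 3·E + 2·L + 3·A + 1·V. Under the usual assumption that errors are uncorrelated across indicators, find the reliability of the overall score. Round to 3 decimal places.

0.943

Var(C) = 3²·22.4² + 2²·21.1² + 3²·5.4² + 9.4² + 2·[6·22.4·21.1·0.78 + 9·22.4·5.4·0.07 + 3·22.4·9.4·0.06 + 6·21.1·5.4·0.29 + 2·21.1·9.4·0.28 + 3·5.4·9.4·0.30] = 6647.48 + 5362.14 = 12009.6.
Because errors are independent across components, Cov(Tᵢ,Tⱼ) = Cov(Xᵢ,Xⱼ); the off-diagonal part of the true-score variance is the same as above.
True-score variance = [3²·22.4²·0.94 + 2²·21.1²·0.81 + 3²·5.4²·0.72 + 9.4²·0.94] + 5362.14 = 5959.39 + 5362.14 = 11321.5.
Reliability = 11321.5 / 12009.6 = 0.943.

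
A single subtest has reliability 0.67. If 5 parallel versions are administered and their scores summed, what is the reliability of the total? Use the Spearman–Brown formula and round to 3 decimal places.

ρ_k = kρ / (1 + (k−1)ρ) = 5·0.67 / (1 + 4·0.67) = 3.350 / 3.680 = 0.910.

0.910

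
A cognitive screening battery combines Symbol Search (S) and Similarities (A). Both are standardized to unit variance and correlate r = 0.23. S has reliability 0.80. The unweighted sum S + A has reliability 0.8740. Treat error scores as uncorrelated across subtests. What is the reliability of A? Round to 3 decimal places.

0.890

Var(S+A) = 2 + 2·0.23 = 2.460.
True-score variance = ρ_S + ρ_A + 2·0.23, so 0.8740 = (0.80 + ρ_A + 0.46) / 2.460.
ρ_A = 0.8740·2.460 − 0.80 − 0.46 = 0.890.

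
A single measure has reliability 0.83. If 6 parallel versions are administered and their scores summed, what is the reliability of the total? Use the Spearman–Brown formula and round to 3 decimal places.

0.967

ρ_k = kρ / (1 + (k−1)ρ) = 6·0.83 / (1 + 5·0.83) = 4.980 / 5.150 = 0.967.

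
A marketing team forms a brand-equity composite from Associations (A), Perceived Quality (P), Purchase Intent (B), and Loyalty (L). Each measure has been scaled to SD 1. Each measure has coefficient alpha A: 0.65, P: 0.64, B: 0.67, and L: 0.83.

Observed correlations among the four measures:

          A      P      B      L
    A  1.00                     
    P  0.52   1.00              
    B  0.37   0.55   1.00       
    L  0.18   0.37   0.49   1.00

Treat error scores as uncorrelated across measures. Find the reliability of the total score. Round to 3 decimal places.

Var(A+P+B+L) = 4 + 2·[0.52 + 0.37 + 0.18 + 0.55 + 0.37 + 0.49] = 4 + 4.96 = 8.96.
With uncorrelated errors the cross-covariances are all true-score covariance, so they carry over unchanged; only the diagonal terms shrink to ρᵢσᵢ².
True-score variance = [0.65 + 0.64 + 0.67 + 0.83] + 4.96 = 2.79 + 4.96 = 7.75.
Reliability = 7.75 / 8.96 = 0.865.

0.865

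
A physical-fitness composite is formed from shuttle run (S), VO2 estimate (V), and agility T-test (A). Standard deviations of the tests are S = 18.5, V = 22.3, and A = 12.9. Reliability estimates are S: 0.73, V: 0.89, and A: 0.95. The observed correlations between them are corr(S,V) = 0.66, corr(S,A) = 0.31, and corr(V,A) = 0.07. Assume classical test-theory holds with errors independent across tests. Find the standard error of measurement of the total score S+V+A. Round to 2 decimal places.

12.47

Var(total) = 1005.95 + 732.803 = 1738.75.
True-score variance = 850.52 + 732.803 = 1583.32, so reliability = 0.9106.
Error variance = 1738.75 − 1583.32 = 155.43; SEM = √155.43 = 12.47.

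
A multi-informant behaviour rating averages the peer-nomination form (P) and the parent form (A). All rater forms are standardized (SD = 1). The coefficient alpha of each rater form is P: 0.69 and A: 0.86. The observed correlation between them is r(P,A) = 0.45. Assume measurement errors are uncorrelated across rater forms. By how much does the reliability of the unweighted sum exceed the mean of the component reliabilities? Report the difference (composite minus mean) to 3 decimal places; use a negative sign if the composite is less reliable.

Var(sum) = 2 + 0.9 = 2.9; true-score variance = 1.55 + 0.9 = 2.45; composite reliability = 0.8448.
Mean component reliability = 0.7750.
Difference = 0.8448 − 0.7750 = 0.070.

0.070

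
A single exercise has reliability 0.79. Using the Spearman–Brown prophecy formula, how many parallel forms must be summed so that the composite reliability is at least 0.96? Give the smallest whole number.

k ≥ ρ*(1−ρ₁)/(ρ₁(1−ρ*)) = 0.96·0.21 / (0.79·0.04) = 6.380.
Smallest integer k = 7.

7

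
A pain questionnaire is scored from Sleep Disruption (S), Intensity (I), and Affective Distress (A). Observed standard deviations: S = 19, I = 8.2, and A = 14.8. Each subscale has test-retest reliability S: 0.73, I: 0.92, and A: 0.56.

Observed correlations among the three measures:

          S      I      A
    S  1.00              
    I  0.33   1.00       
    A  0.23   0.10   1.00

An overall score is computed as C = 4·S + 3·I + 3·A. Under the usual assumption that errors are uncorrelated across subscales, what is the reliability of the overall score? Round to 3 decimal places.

0.782

Var(C) = 4²·19² + 3²·8.2² + 3²·14.8² + 2·[12·19·8.2·0.33 + 12·19·14.8·0.23 + 9·8.2·14.8·0.10] = 8352.52 + 3004.61 = 11357.1.
Under uncorrelated errors the observed covariances equal the true-score covariances, so only the own-variance terms attenuate.
True-score variance = [4²·19²·0.73 + 3²·8.2²·0.92 + 3²·14.8²·0.56] + 3004.61 = 5877.19 + 3004.61 = 8881.8.
Reliability = 8881.8 / 11357.1 = 0.782.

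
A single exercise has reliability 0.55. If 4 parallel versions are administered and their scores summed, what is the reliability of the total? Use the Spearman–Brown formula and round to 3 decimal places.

ρ_k = kρ / (1 + (k−1)ρ) = 4·0.55 / (1 + 3·0.55) = 2.200 / 2.650 = 0.830.

0.830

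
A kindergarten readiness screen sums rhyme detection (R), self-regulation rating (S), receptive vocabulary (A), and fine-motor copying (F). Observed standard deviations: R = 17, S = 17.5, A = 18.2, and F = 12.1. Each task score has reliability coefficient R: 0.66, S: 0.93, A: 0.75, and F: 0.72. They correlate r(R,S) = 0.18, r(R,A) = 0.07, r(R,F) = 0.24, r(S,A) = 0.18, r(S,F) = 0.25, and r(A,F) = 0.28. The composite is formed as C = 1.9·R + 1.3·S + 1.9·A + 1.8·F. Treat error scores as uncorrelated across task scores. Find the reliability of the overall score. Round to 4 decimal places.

Var(C) = 1.9²·17² + 1.3²·17.5² + 1.9²·18.2² + 1.8²·12.1² + 2·[2.47·17·17.5·0.18 + 3.61·17·18.2·0.07 + 3.42·17·12.1·0.24 + 2.47·17.5·18.2·0.18 + 2.34·17.5·12.1·0.25 + 3.42·18.2·12.1·0.28] = 3231 + 1711.31 = 4942.31.
Under uncorrelated errors the observed covariances equal the true-score covariances, so only the own-variance terms attenuate.
True-score variance = [1.9²·17²·0.66 + 1.3²·17.5²·0.93 + 1.9²·18.2²·0.75 + 1.8²·12.1²·0.72] + 1711.31 = 2408.28 + 1711.31 = 4119.59.
Reliability = 4119.59 / 4942.31 = 0.8335.

0.8335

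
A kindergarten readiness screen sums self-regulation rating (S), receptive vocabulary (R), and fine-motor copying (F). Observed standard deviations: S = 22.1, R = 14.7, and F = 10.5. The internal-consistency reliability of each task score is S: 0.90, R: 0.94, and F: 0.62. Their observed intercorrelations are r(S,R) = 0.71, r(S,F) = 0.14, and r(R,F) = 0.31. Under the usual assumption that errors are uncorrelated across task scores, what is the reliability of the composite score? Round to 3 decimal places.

0.928

Var(S+R+F) = 22.1² + 14.7² + 10.5² + 2·[22.1·14.7·0.71 + 22.1·10.5·0.14 + 14.7·10.5·0.31] = 814.75 + 621.986 = 1436.74.
Under uncorrelated errors the observed covariances equal the true-score covariances, so only the own-variance terms attenuate.
True-score variance = [22.1²·0.90 + 14.7²·0.94 + 10.5²·0.62] + 621.986 = 711.049 + 621.986 = 1333.04.
Reliability = 1333.04 / 1436.74 = 0.928.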